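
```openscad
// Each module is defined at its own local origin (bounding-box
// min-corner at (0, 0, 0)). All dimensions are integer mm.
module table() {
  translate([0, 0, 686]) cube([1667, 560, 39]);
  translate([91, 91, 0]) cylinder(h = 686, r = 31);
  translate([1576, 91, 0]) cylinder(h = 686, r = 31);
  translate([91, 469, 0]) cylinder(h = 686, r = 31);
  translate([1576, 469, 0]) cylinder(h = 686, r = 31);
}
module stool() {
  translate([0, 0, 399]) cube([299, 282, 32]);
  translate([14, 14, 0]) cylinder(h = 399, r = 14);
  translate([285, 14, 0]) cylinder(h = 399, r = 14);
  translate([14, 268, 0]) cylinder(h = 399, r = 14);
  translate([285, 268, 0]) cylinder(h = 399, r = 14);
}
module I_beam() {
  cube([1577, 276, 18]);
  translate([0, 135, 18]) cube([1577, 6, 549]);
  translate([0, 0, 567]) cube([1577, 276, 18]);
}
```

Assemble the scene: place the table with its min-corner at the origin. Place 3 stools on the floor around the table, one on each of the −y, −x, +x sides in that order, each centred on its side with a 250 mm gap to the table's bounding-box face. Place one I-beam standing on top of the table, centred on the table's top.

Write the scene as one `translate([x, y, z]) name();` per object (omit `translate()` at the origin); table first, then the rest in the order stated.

table();
translate([684, -532, 0]) stool();
translate([-549, 139, 0]) stool();
translate([1917, 139, 0]) stool();
translate([45, 142, 725]) I_beam();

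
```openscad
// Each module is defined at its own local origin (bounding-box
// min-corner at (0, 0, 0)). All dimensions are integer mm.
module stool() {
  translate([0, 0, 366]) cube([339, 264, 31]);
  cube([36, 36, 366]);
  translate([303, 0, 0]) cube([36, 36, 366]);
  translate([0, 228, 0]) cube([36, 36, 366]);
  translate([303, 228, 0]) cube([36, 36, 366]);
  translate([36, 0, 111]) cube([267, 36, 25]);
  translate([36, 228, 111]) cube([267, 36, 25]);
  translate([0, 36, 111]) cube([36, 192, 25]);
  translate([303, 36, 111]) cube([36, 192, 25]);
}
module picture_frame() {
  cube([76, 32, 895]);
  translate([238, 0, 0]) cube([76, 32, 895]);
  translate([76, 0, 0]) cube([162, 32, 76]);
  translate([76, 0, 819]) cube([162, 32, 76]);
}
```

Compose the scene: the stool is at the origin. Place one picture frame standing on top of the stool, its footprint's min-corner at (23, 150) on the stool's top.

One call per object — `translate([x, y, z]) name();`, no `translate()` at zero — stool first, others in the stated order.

stool();
translate([23, 150, 397]) picture_frame();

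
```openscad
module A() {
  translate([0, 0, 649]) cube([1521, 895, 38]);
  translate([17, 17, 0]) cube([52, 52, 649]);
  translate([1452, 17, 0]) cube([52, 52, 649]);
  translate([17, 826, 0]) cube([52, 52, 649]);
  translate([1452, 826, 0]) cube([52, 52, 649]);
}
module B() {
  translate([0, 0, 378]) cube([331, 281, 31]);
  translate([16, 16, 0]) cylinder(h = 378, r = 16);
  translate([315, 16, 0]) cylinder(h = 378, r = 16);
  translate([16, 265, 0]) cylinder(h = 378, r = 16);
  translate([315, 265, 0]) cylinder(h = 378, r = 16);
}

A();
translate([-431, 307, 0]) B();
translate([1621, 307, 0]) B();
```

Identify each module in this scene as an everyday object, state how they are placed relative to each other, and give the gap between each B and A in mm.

A is a table. B is a stool. Two stools sit around the table at the −x, +x sides. The gap between each stool and the table is 100 mm.

Each stool's nearest face is 100 mm from the table's bounding box.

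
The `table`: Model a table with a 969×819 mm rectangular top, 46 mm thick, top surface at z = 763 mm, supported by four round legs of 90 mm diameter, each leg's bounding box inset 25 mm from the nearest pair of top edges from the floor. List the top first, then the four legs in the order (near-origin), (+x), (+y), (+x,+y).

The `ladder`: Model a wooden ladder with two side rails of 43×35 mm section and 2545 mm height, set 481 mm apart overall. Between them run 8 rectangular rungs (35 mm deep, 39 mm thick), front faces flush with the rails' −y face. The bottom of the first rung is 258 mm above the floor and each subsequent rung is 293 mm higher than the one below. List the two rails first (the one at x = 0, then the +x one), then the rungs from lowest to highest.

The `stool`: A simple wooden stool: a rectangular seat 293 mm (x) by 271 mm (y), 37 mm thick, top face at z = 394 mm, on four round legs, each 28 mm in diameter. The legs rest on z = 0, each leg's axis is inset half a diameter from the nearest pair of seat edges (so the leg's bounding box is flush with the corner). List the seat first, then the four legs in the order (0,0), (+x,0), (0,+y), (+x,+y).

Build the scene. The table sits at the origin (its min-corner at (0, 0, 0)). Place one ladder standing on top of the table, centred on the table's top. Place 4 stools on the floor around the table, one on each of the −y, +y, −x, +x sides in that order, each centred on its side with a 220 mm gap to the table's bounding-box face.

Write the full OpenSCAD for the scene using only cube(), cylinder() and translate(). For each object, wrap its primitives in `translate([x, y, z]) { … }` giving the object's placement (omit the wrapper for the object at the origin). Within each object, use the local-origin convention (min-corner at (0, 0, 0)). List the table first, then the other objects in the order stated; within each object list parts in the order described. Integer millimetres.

translate([0, 0, 717]) cube([969, 819, 46]);
translate([70, 70, 0]) cylinder(h = 717, r = 45);
translate([899, 70, 0]) cylinder(h = 717, r = 45);
translate([70, 749, 0]) cylinder(h = 717, r = 45);
translate([899, 749, 0]) cylinder(h = 717, r = 45);
translate([244, 392, 763]) {
  cube([43, 35, 2545]);
  translate([438, 0, 0]) cube([43, 35, 2545]);
  translate([43, 0, 258]) cube([395, 35, 39]);
  translate([43, 0, 551]) cube([395, 35, 39]);
  translate([43, 0, 844]) cube([395, 35, 39]);
  translate([43, 0, 1137]) cube([395, 35, 39]);
  translate([43, 0, 1430]) cube([395, 35, 39]);
  translate([43, 0, 1723]) cube([395, 35, 39]);
  translate([43, 0, 2016]) cube([395, 35, 39]);
  translate([43, 0, 2309]) cube([395, 35, 39]);
}
translate([338, -491, 0]) {
  translate([0, 0, 357]) cube([293, 271, 37]);
  translate([14, 14, 0]) cylinder(h = 357, r = 14);
  translate([279, 14, 0]) cylinder(h = 357, r = 14);
  translate([14, 257, 0]) cylinder(h = 357, r = 14);
  translate([279, 257, 0]) cylinder(h = 357, r = 14);
}
translate([338, 1039, 0]) {
  translate([0, 0, 357]) cube([293, 271, 37]);
  translate([14, 14, 0]) cylinder(h = 357, r = 14);
  translate([279, 14, 0]) cylinder(h = 357, r = 14);
  translate([14, 257, 0]) cylinder(h = 357, r = 14);
  translate([279, 257, 0]) cylinder(h = 357, r = 14);
}
translate([-513, 274, 0]) {
  translate([0, 0, 357]) cube([293, 271, 37]);
  translate([14, 14, 0]) cylinder(h = 357, r = 14);
  translate([279, 14, 0]) cylinder(h = 357, r = 14);
  translate([14, 257, 0]) cylinder(h = 357, r = 14);
  translate([279, 257, 0]) cylinder(h = 357, r = 14);
}
translate([1189, 274, 0]) {
  translate([0, 0, 357]) cube([293, 271, 37]);
  translate([14, 14, 0]) cylinder(h = 357, r = 14);
  translate([279, 14, 0]) cylinder(h = 357, r = 14);
  translate([14, 257, 0]) cylinder(h = 357, r = 14);
  translate([279, 257, 0]) cylinder(h = 357, r = 14);
}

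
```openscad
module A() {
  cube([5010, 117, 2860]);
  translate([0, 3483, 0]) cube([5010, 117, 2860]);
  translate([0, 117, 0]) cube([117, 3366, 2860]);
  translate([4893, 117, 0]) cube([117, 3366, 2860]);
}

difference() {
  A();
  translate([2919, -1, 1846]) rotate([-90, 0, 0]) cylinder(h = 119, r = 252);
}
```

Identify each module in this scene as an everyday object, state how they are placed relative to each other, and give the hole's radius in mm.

The subtracted cylinder has r = 252 mm.

A is a house frame. The house frame has a circular hole through its front wall. The hole's radius is 252 mm.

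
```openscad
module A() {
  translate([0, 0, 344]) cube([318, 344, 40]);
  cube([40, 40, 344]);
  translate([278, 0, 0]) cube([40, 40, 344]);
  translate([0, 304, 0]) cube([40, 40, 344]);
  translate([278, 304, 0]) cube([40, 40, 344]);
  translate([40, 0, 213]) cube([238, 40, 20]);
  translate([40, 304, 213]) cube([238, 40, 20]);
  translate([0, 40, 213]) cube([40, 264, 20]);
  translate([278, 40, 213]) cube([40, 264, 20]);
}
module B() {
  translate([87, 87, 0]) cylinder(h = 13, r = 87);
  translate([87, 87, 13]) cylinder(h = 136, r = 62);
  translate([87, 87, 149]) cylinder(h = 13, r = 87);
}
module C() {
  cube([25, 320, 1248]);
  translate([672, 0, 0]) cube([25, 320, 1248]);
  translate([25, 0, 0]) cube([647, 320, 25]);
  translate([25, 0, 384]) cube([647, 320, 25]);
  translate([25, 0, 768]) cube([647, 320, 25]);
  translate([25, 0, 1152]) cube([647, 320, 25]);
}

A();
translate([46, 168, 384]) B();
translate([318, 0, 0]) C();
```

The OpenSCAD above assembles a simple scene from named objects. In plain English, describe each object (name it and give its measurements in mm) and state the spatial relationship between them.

A is a four-legged stool. The seat is a 318×344×40 mm slab whose top surface is at z = 384 mm; four square legs, each 40×40 mm in cross-section, run from the floor (z = 0) to the underside of the seat, each flush with a corner of the seat. Four stretchers, 40 mm wide and 20 mm tall, connect adjacent legs with their undersides at z = 213 mm, each running between the inner faces of the legs it joins and aligned with the legs' outer faces on the other axis.

B is a spool: two coaxial disc flanges of radius 87 mm and thickness 13 mm, joined by a core cylinder of radius 62 mm and height 136 mm. The lower flange rests on z = 0 and the three cylinders share a vertical axis.

C is a bookshelf 697 mm wide overall, 320 mm deep and 1248 mm tall. The two sides are 25 mm thick vertical panels. 4 horizontal shelves of 25 mm thickness span between the inner faces of the sides; the lowest shelf sits on the floor and shelves are stacked with a clear vertical gap of 359 mm between each pair.

The spool is on top of the stool. The bookshelf is against the stool's +x side, with their −y faces flush.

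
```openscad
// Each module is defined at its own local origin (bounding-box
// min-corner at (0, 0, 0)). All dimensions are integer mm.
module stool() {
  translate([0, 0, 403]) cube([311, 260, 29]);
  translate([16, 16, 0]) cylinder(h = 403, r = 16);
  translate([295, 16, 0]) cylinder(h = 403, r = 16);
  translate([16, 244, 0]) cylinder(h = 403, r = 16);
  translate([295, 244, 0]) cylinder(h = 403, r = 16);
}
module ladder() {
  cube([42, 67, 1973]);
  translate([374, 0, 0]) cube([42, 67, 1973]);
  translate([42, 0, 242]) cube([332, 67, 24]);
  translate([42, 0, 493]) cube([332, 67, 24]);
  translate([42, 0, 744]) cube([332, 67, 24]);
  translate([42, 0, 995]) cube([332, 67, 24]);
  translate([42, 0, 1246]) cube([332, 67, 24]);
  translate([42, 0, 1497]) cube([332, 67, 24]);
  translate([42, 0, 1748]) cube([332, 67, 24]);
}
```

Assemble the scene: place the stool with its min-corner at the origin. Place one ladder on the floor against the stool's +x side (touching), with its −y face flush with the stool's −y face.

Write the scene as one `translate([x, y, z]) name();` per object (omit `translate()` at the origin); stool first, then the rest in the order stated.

stool();
translate([311, 0, 0]) ladder();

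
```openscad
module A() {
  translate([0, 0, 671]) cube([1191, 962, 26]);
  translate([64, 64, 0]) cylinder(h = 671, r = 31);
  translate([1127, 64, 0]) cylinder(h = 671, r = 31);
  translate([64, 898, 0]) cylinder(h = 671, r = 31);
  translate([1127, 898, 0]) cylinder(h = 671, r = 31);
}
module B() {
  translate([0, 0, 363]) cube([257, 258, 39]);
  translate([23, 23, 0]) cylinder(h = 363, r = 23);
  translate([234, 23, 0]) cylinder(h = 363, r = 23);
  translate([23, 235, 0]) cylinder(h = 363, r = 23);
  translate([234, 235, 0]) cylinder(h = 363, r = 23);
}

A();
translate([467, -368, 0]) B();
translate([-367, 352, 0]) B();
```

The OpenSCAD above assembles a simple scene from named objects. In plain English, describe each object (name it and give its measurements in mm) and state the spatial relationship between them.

A is a table: top 1191 mm (x) × 962 mm (y), 26 mm thick, upper face at z = 697 mm, on four round legs of 62 mm diameter, each leg's bounding box inset 33 mm from the nearest pair of top edges, running from z = 0 to the bottom of the top.

B is a four-legged stool. The seat is 257×258 mm, 39 mm thick, top at z = 402 mm. It stands on four round legs, each 46 mm in diameter, from z = 0 to the seat underside, each leg's axis is inset half a diameter from the nearest pair of seat edges (so the leg's bounding box is flush with the corner).

Two stools sit around the table at the −y, −x sides.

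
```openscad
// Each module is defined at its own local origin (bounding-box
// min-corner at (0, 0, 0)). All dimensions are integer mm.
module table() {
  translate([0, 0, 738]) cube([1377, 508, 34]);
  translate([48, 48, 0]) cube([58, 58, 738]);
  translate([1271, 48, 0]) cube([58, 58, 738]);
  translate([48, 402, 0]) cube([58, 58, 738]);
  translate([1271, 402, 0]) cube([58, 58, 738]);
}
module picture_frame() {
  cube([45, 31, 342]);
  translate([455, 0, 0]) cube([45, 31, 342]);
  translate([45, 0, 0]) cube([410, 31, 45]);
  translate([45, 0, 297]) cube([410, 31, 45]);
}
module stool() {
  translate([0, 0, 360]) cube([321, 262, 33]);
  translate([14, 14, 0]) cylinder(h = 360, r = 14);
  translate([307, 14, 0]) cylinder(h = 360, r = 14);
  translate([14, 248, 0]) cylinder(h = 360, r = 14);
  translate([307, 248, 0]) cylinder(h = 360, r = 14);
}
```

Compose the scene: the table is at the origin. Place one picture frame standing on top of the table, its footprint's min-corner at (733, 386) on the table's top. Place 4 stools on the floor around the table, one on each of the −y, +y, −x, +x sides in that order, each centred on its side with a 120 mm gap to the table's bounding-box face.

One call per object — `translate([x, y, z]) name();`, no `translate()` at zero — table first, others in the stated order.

table();
translate([733, 386, 772]) picture_frame();
translate([528, -382, 0]) stool();
translate([528, 628, 0]) stool();
translate([-441, 123, 0]) stool();
translate([1497, 123, 0]) stool();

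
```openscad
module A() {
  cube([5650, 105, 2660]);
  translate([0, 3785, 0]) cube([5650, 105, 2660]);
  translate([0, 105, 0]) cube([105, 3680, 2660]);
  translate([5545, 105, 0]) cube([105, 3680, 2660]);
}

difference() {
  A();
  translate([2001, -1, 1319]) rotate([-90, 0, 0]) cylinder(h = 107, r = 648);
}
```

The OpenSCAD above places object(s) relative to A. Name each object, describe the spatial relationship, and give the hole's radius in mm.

A is a house frame. The house frame has a circular hole through its front wall. The hole's radius is 648 mm.

The subtracted cylinder has r = 648 mm.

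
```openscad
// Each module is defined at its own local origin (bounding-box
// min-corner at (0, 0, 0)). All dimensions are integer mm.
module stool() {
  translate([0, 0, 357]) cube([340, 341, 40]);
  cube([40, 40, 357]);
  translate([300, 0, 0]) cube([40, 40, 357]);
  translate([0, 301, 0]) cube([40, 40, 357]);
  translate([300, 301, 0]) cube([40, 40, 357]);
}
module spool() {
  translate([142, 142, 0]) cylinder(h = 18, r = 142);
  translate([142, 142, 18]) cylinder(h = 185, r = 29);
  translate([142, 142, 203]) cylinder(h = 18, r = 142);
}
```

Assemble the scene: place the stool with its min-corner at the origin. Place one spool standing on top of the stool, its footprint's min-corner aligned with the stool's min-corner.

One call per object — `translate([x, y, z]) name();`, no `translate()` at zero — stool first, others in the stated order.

stool();
translate([0, 0, 397]) spool();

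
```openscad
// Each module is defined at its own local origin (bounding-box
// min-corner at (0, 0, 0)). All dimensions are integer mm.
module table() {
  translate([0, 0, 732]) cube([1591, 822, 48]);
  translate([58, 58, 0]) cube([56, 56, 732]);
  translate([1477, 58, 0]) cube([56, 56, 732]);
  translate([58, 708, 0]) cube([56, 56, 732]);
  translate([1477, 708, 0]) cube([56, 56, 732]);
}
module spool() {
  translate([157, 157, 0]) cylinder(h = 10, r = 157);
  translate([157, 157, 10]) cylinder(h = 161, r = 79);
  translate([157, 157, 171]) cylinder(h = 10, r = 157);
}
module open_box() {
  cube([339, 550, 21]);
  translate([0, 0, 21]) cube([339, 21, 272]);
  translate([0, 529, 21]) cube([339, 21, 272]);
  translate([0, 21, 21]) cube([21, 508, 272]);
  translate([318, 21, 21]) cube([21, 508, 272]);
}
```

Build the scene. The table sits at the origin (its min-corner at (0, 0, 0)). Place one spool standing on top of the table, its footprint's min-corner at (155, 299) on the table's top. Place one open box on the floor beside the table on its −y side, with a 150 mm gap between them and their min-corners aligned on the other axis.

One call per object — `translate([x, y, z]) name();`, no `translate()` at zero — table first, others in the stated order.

table();
translate([155, 299, 780]) spool();
translate([0, -700, 0]) open_box();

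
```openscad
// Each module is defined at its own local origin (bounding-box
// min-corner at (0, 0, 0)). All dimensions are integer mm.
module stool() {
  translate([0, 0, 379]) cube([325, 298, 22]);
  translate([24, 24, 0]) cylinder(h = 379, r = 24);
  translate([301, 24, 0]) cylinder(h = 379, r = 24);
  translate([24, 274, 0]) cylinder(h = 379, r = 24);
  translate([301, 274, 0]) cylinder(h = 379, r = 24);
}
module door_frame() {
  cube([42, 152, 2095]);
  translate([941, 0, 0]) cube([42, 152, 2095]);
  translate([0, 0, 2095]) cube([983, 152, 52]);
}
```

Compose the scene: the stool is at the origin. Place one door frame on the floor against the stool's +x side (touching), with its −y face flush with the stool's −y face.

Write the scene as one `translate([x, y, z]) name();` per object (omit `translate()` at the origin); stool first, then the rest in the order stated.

stool();
translate([325, 0, 0]) door_frame();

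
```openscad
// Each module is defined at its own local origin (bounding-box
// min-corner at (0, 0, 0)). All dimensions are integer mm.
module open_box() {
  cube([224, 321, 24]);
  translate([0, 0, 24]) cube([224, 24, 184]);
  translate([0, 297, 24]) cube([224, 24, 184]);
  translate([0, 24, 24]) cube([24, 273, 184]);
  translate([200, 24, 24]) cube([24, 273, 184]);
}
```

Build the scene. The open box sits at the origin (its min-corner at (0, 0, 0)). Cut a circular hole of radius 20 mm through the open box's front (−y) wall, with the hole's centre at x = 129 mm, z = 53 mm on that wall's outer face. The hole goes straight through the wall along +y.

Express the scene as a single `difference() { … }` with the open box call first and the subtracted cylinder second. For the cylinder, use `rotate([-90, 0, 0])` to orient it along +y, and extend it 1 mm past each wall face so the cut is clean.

difference() {
  open_box();
  translate([129, -1, 53]) rotate([-90, 0, 0]) cylinder(h = 26, r = 20);
}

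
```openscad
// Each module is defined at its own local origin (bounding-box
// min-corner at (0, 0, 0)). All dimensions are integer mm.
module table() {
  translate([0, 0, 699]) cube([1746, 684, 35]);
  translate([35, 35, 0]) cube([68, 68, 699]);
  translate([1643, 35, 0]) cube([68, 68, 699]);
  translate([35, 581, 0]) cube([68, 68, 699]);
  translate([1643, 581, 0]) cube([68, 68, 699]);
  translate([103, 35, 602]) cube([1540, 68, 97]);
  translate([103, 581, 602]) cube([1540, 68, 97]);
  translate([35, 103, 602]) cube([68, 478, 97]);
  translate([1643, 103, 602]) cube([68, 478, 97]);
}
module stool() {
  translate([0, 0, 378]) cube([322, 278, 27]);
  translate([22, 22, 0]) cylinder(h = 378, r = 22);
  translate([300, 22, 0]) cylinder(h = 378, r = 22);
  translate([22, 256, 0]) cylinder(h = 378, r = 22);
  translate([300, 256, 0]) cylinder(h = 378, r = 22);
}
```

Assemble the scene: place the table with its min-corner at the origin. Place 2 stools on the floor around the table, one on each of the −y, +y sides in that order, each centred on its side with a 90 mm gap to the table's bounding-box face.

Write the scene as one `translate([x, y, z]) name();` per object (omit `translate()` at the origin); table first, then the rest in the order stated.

table();
translate([712, -368, 0]) stool();
translate([712, 774, 0]) stool();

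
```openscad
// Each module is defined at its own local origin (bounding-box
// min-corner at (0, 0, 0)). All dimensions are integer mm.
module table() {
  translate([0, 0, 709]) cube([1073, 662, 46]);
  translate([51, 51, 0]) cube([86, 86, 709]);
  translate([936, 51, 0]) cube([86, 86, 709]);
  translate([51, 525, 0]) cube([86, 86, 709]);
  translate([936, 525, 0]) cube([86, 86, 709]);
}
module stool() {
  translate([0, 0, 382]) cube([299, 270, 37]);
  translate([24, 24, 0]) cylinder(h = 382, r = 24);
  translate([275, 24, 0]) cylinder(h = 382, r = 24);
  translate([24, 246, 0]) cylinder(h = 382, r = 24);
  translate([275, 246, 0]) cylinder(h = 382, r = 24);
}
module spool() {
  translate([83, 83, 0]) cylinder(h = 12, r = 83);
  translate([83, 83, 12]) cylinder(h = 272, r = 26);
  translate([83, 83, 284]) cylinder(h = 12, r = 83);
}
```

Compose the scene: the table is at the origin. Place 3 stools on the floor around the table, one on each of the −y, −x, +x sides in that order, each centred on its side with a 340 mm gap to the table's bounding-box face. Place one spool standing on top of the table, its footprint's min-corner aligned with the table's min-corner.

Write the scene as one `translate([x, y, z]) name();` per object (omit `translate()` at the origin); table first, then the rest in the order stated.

table();
translate([387, -610, 0]) stool();
translate([-639, 196, 0]) stool();
translate([1413, 196, 0]) stool();
translate([0, 0, 755]) spool();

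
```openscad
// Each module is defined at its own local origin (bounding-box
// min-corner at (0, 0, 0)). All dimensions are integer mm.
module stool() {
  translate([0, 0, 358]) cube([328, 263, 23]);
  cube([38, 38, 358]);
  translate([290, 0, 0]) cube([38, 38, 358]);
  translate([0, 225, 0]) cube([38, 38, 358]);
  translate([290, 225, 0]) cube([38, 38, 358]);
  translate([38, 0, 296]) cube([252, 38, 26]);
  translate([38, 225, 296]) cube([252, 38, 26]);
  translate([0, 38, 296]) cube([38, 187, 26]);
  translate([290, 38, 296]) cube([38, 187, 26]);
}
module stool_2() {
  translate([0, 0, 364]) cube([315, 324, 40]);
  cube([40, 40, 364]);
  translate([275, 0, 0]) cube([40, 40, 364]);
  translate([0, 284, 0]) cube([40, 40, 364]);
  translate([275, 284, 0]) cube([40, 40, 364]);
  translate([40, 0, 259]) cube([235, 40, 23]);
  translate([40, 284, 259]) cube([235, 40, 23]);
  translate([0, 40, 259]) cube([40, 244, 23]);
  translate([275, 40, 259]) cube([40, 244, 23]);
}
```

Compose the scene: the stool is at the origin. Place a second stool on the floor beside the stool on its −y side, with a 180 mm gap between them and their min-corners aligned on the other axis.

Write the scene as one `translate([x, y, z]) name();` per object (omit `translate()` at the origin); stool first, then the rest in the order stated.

stool();
translate([0, -504, 0]) stool_2();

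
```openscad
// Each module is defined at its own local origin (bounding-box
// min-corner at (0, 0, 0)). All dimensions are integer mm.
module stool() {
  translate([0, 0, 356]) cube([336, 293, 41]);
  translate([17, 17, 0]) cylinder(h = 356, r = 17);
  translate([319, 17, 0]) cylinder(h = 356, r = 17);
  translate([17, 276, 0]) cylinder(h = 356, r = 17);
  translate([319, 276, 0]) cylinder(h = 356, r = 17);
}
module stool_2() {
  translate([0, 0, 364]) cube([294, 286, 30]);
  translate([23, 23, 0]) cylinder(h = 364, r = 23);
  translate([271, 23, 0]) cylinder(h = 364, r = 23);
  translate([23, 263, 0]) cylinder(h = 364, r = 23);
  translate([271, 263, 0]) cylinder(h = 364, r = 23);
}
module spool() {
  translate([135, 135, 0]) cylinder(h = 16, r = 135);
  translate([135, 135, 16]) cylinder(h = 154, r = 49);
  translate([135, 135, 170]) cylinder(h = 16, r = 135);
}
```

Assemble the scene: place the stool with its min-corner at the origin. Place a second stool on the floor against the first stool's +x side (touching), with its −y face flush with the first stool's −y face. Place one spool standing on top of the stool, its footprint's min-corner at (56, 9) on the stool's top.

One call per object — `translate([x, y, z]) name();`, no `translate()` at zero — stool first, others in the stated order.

stool();
translate([336, 0, 0]) stool_2();
translate([56, 9, 397]) spool();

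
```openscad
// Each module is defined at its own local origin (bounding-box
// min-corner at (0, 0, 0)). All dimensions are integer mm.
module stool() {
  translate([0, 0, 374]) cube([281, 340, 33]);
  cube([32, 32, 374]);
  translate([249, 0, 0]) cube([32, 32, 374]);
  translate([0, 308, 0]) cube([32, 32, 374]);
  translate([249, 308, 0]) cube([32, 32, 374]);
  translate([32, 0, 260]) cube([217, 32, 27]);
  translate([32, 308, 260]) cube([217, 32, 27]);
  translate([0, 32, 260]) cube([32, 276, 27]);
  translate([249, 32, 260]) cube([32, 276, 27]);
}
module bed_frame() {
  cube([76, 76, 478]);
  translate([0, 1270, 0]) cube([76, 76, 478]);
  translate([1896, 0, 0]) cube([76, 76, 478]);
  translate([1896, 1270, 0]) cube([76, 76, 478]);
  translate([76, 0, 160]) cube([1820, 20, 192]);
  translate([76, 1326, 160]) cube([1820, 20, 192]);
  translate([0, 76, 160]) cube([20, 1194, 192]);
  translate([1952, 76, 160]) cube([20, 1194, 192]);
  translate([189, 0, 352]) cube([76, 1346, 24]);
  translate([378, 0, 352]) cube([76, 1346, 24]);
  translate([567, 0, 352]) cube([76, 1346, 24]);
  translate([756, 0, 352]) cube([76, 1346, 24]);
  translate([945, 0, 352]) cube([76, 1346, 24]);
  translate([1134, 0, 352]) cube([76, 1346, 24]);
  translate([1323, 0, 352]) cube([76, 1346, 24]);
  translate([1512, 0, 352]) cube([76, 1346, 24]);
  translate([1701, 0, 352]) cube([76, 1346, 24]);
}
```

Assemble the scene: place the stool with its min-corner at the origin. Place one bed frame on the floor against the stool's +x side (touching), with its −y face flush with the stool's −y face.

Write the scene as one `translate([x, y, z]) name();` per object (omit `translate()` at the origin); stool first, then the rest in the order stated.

stool();
translate([281, 0, 0]) bed_frame();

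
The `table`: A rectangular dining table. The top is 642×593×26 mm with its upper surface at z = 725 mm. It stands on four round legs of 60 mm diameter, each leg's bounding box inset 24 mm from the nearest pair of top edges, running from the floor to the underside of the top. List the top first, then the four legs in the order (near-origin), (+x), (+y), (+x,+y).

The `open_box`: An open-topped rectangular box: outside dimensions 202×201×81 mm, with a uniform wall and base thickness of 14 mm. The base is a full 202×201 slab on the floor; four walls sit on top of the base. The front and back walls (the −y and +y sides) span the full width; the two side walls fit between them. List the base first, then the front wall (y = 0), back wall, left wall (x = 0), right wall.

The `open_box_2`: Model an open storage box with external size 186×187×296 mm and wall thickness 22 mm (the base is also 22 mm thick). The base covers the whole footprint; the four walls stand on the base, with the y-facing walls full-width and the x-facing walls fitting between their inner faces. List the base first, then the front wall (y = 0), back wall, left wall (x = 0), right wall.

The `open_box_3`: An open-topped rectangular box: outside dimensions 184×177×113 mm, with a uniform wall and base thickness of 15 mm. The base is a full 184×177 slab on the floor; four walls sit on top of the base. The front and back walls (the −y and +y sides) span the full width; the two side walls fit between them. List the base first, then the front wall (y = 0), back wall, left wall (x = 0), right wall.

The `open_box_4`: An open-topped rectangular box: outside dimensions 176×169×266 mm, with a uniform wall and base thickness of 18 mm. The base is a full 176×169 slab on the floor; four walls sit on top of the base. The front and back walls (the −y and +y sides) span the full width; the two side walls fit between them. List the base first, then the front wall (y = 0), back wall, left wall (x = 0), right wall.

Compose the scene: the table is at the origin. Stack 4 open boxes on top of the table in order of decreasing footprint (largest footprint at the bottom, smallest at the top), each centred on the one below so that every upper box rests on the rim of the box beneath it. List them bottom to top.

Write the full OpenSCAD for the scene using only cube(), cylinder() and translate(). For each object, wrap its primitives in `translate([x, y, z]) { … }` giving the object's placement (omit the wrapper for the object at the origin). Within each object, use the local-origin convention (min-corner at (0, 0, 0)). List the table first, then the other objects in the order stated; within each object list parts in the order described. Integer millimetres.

translate([0, 0, 699]) cube([642, 593, 26]);
translate([54, 54, 0]) cylinder(h = 699, r = 30);
translate([588, 54, 0]) cylinder(h = 699, r = 30);
translate([54, 539, 0]) cylinder(h = 699, r = 30);
translate([588, 539, 0]) cylinder(h = 699, r = 30);
translate([220, 196, 725]) {
  cube([202, 201, 14]);
  translate([0, 0, 14]) cube([202, 14, 67]);
  translate([0, 187, 14]) cube([202, 14, 67]);
  translate([0, 14, 14]) cube([14, 173, 67]);
  translate([188, 14, 14]) cube([14, 173, 67]);
}
translate([228, 203, 806]) {
  cube([186, 187, 22]);
  translate([0, 0, 22]) cube([186, 22, 274]);
  translate([0, 165, 22]) cube([186, 22, 274]);
  translate([0, 22, 22]) cube([22, 143, 274]);
  translate([164, 22, 22]) cube([22, 143, 274]);
}
translate([229, 208, 1102]) {
  cube([184, 177, 15]);
  translate([0, 0, 15]) cube([184, 15, 98]);
  translate([0, 162, 15]) cube([184, 15, 98]);
  translate([0, 15, 15]) cube([15, 147, 98]);
  translate([169, 15, 15]) cube([15, 147, 98]);
}
translate([233, 212, 1215]) {
  cube([176, 169, 18]);
  translate([0, 0, 18]) cube([176, 18, 248]);
  translate([0, 151, 18]) cube([176, 18, 248]);
  translate([0, 18, 18]) cube([18, 133, 248]);
  translate([158, 18, 18]) cube([18, 133, 248]);
}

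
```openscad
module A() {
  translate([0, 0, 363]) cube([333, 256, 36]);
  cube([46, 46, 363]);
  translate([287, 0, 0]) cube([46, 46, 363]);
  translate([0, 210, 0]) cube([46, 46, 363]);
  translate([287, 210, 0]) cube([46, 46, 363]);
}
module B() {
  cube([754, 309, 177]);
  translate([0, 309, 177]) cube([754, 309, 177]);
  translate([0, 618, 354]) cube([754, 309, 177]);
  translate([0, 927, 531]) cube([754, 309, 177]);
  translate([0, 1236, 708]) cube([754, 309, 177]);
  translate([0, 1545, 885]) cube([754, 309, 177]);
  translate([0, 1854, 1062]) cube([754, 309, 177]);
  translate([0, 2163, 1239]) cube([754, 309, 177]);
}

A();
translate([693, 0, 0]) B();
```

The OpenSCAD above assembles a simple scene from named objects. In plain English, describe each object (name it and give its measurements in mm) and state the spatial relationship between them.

A is a simple wooden stool: a rectangular seat 333 mm (x) by 256 mm (y), 36 mm thick, top face at z = 399 mm, on four square legs, each 46×46 mm in cross-section. The legs rest on z = 0, each flush with a corner of the seat.

B is a straight staircase of 8 solid steps. Each step is 754 mm wide (x), 309 mm deep (y, the going) and 177 mm tall (the rise). The first step rests on the floor; each subsequent step sits one going further in +y and one rise higher in +z, directly behind and above the previous step with no overlap.

The staircase is on the floor beside the stool on its +x side.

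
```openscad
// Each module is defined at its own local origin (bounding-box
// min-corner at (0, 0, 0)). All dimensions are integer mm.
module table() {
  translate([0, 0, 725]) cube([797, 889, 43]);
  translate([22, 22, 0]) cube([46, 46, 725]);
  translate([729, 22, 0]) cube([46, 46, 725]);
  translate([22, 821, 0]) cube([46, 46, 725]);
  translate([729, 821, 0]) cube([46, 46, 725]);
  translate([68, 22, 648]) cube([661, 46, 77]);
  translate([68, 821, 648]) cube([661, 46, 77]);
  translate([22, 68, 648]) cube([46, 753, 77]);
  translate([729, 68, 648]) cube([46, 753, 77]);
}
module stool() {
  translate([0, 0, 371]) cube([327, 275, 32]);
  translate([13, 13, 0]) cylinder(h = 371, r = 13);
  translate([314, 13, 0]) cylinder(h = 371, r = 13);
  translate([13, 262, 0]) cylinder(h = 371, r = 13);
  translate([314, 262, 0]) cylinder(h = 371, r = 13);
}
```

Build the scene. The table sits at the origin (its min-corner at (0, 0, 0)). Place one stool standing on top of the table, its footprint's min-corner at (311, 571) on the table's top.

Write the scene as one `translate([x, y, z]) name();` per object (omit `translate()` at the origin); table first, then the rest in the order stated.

table();
translate([311, 571, 768]) stool();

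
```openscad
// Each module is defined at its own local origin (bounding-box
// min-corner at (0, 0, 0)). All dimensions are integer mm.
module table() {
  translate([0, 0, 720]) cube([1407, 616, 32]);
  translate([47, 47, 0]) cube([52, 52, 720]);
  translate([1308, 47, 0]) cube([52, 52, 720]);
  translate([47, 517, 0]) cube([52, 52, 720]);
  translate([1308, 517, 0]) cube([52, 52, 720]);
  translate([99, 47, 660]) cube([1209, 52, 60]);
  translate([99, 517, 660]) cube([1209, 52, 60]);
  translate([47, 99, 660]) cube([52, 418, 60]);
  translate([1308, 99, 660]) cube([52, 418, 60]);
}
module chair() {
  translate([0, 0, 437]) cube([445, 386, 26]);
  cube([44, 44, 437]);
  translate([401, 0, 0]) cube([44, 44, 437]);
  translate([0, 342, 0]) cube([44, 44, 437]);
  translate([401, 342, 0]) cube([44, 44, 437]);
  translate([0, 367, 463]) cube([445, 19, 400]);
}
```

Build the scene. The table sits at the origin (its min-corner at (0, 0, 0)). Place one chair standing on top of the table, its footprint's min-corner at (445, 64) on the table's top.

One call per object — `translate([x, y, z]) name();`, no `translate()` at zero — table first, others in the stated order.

table();
translate([445, 64, 752]) chair();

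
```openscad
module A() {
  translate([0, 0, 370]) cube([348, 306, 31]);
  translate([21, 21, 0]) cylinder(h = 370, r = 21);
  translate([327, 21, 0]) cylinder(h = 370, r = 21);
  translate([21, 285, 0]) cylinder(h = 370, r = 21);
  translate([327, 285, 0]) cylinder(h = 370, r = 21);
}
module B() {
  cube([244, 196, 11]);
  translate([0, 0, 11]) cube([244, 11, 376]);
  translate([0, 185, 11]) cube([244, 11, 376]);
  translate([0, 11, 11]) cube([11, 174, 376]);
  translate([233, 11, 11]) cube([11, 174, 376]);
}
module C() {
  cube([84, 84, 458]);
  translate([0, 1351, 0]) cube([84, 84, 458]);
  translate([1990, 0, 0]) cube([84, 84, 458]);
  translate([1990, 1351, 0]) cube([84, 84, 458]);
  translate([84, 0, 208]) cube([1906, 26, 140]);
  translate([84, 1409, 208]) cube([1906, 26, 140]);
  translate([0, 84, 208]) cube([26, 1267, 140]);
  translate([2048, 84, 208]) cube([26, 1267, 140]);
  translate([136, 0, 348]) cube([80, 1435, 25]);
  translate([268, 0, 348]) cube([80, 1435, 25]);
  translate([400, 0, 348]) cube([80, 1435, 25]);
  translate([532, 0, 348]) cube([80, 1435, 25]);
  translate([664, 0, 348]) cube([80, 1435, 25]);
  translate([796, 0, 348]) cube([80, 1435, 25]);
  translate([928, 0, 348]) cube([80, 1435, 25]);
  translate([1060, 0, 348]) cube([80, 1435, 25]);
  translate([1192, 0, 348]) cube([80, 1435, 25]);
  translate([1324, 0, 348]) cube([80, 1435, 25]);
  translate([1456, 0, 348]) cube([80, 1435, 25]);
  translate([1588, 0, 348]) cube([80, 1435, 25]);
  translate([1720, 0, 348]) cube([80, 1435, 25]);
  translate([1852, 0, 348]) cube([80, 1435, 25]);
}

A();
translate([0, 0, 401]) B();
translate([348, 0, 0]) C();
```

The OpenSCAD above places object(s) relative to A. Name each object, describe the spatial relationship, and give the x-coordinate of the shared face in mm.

A is a stool. B is an open box. C is a bed frame. The open box is on top of the stool. The bed frame is against the stool's +x side, with their −y faces flush. The x-coordinate of the shared face is 348 mm.

The stool's +x face and the bed frame's −x face are both at x = 348 mm.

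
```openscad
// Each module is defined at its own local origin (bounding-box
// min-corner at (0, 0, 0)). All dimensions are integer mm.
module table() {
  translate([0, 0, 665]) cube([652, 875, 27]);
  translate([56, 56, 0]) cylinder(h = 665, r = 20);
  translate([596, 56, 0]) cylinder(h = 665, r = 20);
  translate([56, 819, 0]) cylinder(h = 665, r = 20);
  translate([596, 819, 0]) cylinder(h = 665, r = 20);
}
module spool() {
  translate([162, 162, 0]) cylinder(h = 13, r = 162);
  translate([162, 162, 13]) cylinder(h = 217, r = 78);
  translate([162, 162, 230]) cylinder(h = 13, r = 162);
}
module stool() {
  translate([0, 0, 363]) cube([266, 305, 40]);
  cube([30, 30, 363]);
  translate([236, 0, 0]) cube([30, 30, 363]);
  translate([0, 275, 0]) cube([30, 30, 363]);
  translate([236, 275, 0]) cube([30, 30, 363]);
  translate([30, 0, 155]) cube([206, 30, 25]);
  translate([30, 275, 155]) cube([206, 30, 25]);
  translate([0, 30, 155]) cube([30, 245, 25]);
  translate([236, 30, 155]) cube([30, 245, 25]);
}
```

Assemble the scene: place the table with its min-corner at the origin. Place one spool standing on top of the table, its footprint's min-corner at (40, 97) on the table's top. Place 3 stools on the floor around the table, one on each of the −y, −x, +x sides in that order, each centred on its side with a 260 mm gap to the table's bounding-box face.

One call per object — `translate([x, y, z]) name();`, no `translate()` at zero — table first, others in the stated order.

table();
translate([40, 97, 692]) spool();
translate([193, -565, 0]) stool();
translate([-526, 285, 0]) stool();
translate([912, 285, 0]) stool();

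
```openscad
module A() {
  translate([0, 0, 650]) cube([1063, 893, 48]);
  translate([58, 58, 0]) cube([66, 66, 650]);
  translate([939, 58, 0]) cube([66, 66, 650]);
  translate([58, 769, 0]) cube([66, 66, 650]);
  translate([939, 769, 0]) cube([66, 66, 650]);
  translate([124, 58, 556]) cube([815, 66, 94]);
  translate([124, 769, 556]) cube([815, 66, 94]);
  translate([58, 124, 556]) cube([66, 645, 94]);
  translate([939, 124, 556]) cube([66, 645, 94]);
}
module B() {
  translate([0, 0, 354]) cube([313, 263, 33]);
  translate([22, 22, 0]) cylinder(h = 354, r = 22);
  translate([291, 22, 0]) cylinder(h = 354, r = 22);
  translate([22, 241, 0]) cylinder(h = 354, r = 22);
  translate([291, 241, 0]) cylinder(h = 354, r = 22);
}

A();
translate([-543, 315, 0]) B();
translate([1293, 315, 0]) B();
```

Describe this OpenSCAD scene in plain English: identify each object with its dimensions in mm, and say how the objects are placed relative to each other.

A is a rectangular dining table. The top is 1063×893×48 mm with its upper surface at z = 698 mm. It stands on four 66×66 mm square legs, each inset 58 mm from the nearest pair of top edges, running from the floor to the underside of the top. Four apron rails, 66 mm thick and 94 mm tall, run between adjacent legs with their top edges flush with the underside of the top and their outer faces flush with the legs' outer faces.

B is a simple wooden stool: a rectangular seat 313 mm (x) by 263 mm (y), 33 mm thick, top face at z = 387 mm, on four round legs, each 44 mm in diameter. The legs rest on z = 0, each leg's axis is inset half a diameter from the nearest pair of seat edges (so the leg's bounding box is flush with the corner).

Two stools sit around the table at the −x, +x sides.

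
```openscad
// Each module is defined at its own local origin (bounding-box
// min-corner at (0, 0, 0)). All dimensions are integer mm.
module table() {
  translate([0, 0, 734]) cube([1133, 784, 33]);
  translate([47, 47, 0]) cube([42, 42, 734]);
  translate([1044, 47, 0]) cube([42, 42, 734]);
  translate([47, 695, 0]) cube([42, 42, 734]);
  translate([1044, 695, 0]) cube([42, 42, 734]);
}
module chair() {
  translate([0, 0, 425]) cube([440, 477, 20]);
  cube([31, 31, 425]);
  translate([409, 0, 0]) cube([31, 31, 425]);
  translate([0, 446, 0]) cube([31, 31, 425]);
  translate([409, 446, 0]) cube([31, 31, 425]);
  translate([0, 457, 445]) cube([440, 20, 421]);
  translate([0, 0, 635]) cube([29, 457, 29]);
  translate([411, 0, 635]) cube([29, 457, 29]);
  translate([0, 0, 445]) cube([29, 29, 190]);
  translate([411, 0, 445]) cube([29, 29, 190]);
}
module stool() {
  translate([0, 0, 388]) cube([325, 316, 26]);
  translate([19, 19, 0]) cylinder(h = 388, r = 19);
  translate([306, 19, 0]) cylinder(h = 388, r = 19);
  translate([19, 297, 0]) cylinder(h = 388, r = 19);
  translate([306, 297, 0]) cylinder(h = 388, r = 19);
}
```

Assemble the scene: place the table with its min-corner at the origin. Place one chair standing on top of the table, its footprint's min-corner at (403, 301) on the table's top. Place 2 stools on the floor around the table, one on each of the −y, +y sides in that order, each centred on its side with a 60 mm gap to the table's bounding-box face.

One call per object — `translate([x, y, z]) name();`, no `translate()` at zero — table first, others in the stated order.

table();
translate([403, 301, 767]) chair();
translate([404, -376, 0]) stool();
translate([404, 844, 0]) stool();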